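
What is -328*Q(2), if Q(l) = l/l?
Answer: -328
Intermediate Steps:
Q(l) = 1
-328*Q(2) = -328*1 = -328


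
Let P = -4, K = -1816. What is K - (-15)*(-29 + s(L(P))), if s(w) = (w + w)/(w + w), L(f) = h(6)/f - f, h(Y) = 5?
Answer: -2236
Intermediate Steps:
L(f) = -f + 5/f (L(f) = 5/f - f = -f + 5/f)
s(w) = 1 (s(w) = (2*w)/((2*w)) = (2*w)*(1/(2*w)) = 1)
K - (-15)*(-29 + s(L(P))) = -1816 - (-15)*(-29 + 1) = -1816 - (-15)*(-28) = -1816 - 1*420 = -1816 - 420 = -2236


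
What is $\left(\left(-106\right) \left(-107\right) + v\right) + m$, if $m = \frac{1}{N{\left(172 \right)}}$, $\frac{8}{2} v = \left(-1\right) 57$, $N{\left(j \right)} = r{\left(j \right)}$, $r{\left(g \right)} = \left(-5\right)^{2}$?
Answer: $\frac{1132779}{100} \approx 11328.0$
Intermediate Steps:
$r{\left(g \right)} = 25$
$N{\left(j \right)} = 25$
$v = - \frac{57}{4}$ ($v = \frac{\left(-1\right) 57}{4} = \frac{1}{4} \left(-57\right) = - \frac{57}{4} \approx -14.25$)
$m = \frac{1}{25} \approx 0.04$
$\left(\left(-106\right) \left(-107\right) + v\right) + m = \left(\left(-106\right) \left(-107\right) - \frac{57}{4}\right) + \frac{1}{25} = \left(11342 - \frac{57}{4}\right) + \frac{1}{25} = \frac{45311}{4} + \frac{1}{25} = \frac{1132779}{100}$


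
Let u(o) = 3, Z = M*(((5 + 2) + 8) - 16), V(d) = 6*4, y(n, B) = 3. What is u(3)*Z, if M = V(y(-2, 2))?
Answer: -72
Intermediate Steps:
V(d) = 24
M = 24
Z = -24 (Z = 24*(((5 + 2) + 8) - 16) = 24*((7 + 8) - 16) = 24*(15 - 16) = 24*(-1) = -24)
u(3)*Z = 3*(-24) = -72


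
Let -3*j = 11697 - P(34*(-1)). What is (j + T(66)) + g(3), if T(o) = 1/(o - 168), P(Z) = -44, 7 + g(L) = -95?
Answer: -136533/34 ≈ -4015.7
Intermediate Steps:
g(L) = -102 (g(L) = -7 - 95 = -102)
T(o) = 1/(-168 + o)
j = -11741/3 (j = -(11697 - 1*(-44))/3 = -(11697 + 44)/3 = -⅓*11741 = -11741/3 ≈ -3913.7)
(j + T(66)) + g(3) = (-11741/3 + 1/(-168 + 66)) - 102 = (-11741/3 + 1/(-102)) - 102 = (-11741/3 - 1/102) - 102 = -133065/34 - 102 = -136533/34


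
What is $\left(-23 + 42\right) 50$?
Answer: $950$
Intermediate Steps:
$\left(-23 + 42\right) 50 = 19 \cdot 50 = 950$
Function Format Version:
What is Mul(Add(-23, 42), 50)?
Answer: 950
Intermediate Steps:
Mul(Add(-23, 42), 50) = Mul(19, 50) = 950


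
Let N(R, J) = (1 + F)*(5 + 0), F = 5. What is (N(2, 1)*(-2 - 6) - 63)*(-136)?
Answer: 41208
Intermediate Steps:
N(R, J) = 30 (N(R, J) = (1 + 5)*(5 + 0) = 6*5 = 30)
(N(2, 1)*(-2 - 6) - 63)*(-136) = (30*(-2 - 6) - 63)*(-136) = (30*(-8) - 63)*(-136) = (-240 - 63)*(-136) = -303*(-136) = 41208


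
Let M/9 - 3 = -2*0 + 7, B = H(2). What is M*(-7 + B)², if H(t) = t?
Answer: 2250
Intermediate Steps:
B = 2
M = 90 (M = 27 + 9*(-2*0 + 7) = 27 + 9*(0 + 7) = 27 + 9*7 = 27 + 63 = 90)
M*(-7 + B)² = 90*(-7 + 2)² = 90*(-5)² = 90*25 = 2250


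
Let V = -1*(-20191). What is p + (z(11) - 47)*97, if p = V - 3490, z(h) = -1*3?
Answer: 11851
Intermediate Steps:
z(h) = -3
V = 20191
p = 16701 (p = 20191 - 3490 = 16701)
p + (z(11) - 47)*97 = 16701 + (-3 - 47)*97 = 16701 - 50*97 = 16701 - 4850 = 11851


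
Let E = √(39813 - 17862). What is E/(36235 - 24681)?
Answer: 9*√271/11554 ≈ 0.012823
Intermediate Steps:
E = 9*√271 (E = √21951 = 9*√271 ≈ 148.16)
E/(36235 - 24681) = (9*√271)/(36235 - 24681) = (9*√271)/11554 = (9*√271)*(1/11554) = 9*√271/11554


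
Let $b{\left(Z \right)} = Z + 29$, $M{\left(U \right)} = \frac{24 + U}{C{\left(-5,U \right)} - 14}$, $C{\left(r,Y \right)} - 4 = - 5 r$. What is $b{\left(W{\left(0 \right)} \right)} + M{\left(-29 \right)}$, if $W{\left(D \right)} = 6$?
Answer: $\frac{104}{3} \approx 34.667$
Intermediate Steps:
$C{\left(r,Y \right)} = 4 - 5 r$
$M{\left(U \right)} = \frac{8}{5} + \frac{U}{15}$ ($M{\left(U \right)} = \frac{24 + U}{\left(4 - -25\right) - 14} = \frac{24 + U}{\left(4 + 25\right) - 14} = \frac{24 + U}{29 - 14} = \frac{24 + U}{15} = \left(24 + U\right) \frac{1}{15} = \frac{8}{5} + \frac{U}{15}$)
$b{\left(Z \right)} = 29 + Z$
$b{\left(W{\left(0 \right)} \right)} + M{\left(-29 \right)} = \left(29 + 6\right) + \left(\frac{8}{5} + \frac{1}{15} \left(-29\right)\right) = 35 + \left(\frac{8}{5} - \frac{29}{15}\right) = 35 - \frac{1}{3} = \frac{104}{3}$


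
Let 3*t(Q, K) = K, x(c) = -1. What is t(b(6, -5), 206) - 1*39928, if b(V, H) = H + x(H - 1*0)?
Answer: -119578/3 ≈ -39859.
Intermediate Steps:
b(V, H) = -1 + H (b(V, H) = H - 1 = -1 + H)
t(Q, K) = K/3
t(b(6, -5), 206) - 1*39928 = (⅓)*206 - 1*39928 = 206/3 - 39928 = -119578/3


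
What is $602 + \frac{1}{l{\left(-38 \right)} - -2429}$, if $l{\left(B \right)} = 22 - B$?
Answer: $\frac{1498379}{2489} \approx 602.0$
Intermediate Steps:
$602 + \frac{1}{l{\left(-38 \right)} - -2429} = 602 + \frac{1}{\left(22 - -38\right) - -2429} = 602 + \frac{1}{\left(22 + 38\right) + 2429} = 602 + \frac{1}{60 + 2429} = 602 + \frac{1}{2489} = \frac{1498379}{2489}$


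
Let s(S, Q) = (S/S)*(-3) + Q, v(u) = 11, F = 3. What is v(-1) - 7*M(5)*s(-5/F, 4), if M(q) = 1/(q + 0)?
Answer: 48/5 ≈ 9.6000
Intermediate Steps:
M(q) = 1/q
s(S, Q) = -3 + Q (s(S, Q) = 1*(-3) + Q = -3 + Q)
v(-1) - 7*M(5)*s(-5/F, 4) = 11 - 7/5*(-3 + 4) = 11 - 7*(1/5) = 11 - 7/5 = 48/5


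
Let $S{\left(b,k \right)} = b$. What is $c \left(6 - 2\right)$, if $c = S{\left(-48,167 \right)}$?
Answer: $-192$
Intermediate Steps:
$c = -48$
$c \left(6 - 2\right) = - 48 \left(6 - 2\right) = \left(-48\right) 4 = -192$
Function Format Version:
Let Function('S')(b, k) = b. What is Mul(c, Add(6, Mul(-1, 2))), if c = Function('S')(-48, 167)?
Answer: -192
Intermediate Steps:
c = -48
Mul(c, Add(6, Mul(-1, 2))) = Mul(-48, Add(6, Mul(-1, 2))) = Mul(-48, Add(6, -2)) = Mul(-48, 4) = -192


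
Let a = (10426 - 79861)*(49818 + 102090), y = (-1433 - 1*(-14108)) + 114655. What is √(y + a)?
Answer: 5*I*√421904186 ≈ 1.027e+5*I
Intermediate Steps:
y = 127330 (y = (-1433 + 14108) + 114655 = 12675 + 114655 = 127330)
a = -10547731980 (a = -69435*151908 = -10547731980)
√(y + a) = √(127330 - 10547731980) = √(-10547604650) = 5*I*√421904186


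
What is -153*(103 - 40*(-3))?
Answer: -34119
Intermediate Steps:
-153*(103 - 40*(-3)) = -153*(103 + 120) = -153*223 = -34119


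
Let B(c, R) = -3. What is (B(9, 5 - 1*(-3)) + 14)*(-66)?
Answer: -726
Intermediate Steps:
(B(9, 5 - 1*(-3)) + 14)*(-66) = (-3 + 14)*(-66) = 11*(-66) = -726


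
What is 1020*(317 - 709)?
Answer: -399840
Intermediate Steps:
1020*(317 - 709) = 1020*(-392) = -399840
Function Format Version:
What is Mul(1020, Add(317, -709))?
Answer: -399840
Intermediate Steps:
Mul(1020, Add(317, -709)) = Mul(1020, -392) = -399840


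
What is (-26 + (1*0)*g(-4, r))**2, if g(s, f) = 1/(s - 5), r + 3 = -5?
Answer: 676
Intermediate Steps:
r = -8 (r = -3 - 5 = -8)
g(s, f) = 1/(-5 + s)
(-26 + (1*0)*g(-4, r))**2 = (-26 + (1*0)/(-5 - 4))**2 = (-26 + 0/(-9))**2 = (-26 + 0*(-1/9))**2 = (-26 + 0)**2 = (-26)**2 = 676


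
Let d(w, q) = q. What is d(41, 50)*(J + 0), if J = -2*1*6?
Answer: -600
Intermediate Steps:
J = -12 (J = -2*6 = -12)
d(41, 50)*(J + 0) = 50*(-12 + 0) = 50*(-12) = -600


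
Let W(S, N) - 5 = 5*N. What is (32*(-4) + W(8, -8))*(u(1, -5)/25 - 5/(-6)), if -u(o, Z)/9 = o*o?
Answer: -11573/150 ≈ -77.153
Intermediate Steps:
u(o, Z) = -9*o² (u(o, Z) = -9*o*o = -9*o²)
W(S, N) = 5 + 5*N
(32*(-4) + W(8, -8))*(u(1, -5)/25 - 5/(-6)) = (32*(-4) + (5 + 5*(-8)))*(-9*1²/25 - 5/(-6)) = (-128 + (5 - 40))*(-9*1*(1/25) - 5*(-⅙)) = (-128 - 35)*(-9*1/25 + ⅚) = -163*(-9/25 + ⅚) = -163*71/150 = -11573/150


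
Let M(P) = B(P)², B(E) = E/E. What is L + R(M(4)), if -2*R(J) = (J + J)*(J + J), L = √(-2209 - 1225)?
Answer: -2 + I*√3434 ≈ -2.0 + 58.6*I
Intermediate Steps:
B(E) = 1
M(P) = 1 (M(P) = 1² = 1)
L = I*√3434 (L = √(-3434) = I*√3434 ≈ 58.6*I)
R(J) = -2*J² (R(J) = -(J + J)*(J + J)/2 = -2*J*2*J/2 = -2*J²)
L + R(M(4)) = I*√3434 - 2*1² = I*√3434 - 2*1 = I*√3434 - 2 = -2 + I*√3434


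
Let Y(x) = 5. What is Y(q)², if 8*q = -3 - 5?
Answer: 25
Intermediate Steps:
q = -1 (q = (-3 - 5)/8 = (⅛)*(-8) = -1)
Y(q)² = 5² = 25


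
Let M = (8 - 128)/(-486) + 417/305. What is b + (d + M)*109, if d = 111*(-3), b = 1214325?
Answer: 29107528333/24705 ≈ 1.1782e+6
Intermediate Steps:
M = 39877/24705 (M = -120*(-1/486) + 417*(1/305) = 20/81 + 417/305 = 39877/24705 ≈ 1.6141)
d = -333
b + (d + M)*109 = 1214325 + (-333 + 39877/24705)*109 = 1214325 - 8186888/24705*109 = 1214325 - 892370792/24705 = 29107528333/24705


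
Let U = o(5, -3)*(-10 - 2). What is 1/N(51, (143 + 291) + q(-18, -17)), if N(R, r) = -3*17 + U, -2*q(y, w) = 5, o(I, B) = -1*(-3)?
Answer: -1/87 ≈ -0.011494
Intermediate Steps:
o(I, B) = 3
U = -36 (U = 3*(-10 - 2) = 3*(-12) = -36)
q(y, w) = -5/2 (q(y, w) = -1/2*5 = -5/2)
N(R, r) = -87 (N(R, r) = -3*17 - 36 = -51 - 36 = -87)
1/N(51, (143 + 291) + q(-18, -17)) = 1/(-87) = -1/87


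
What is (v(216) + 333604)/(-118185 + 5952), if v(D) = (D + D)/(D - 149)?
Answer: -22351900/7519611 ≈ -2.9725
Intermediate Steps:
v(D) = 2*D/(-149 + D) (v(D) = (2*D)/(-149 + D) = 2*D/(-149 + D))
(v(216) + 333604)/(-118185 + 5952) = (2*216/(-149 + 216) + 333604)/(-118185 + 5952) = (2*216/67 + 333604)/(-112233) = (2*216*(1/67) + 333604)*(-1/112233) = (432/67 + 333604)*(-1/112233) = (22351900/67)*(-1/112233) = -22351900/7519611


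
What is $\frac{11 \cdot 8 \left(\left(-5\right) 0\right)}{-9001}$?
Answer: $0$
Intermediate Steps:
$\frac{11 \cdot 8 \left(\left(-5\right) 0\right)}{-9001} = 88 \cdot 0 \left(- \frac{1}{9001}\right) = 0 \left(- \frac{1}{9001}\right) = 0$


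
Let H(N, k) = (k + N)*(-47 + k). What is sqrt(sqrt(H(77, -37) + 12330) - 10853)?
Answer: sqrt(-10853 + sqrt(8970)) ≈ 103.72*I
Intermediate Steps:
H(N, k) = (-47 + k)*(N + k) (H(N, k) = (N + k)*(-47 + k) = (-47 + k)*(N + k))
sqrt(sqrt(H(77, -37) + 12330) - 10853) = sqrt(sqrt(((-37)**2 - 47*77 - 47*(-37) + 77*(-37)) + 12330) - 10853) = sqrt(sqrt((1369 - 3619 + 1739 - 2849) + 12330) - 10853) = sqrt(sqrt(-3360 + 12330) - 10853) = sqrt(sqrt(8970) - 10853) = sqrt(-10853 + sqrt(8970))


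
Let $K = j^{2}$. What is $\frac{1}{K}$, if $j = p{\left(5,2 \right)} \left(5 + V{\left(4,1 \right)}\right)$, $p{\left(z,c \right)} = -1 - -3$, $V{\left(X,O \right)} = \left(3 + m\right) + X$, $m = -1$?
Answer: $\frac{1}{484} \approx 0.0020661$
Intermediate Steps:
$V{\left(X,O \right)} = 2 + X$ ($V{\left(X,O \right)} = \left(3 - 1\right) + X = 2 + X$)
$p{\left(z,c \right)} = 2$ ($p{\left(z,c \right)} = -1 + 3 = 2$)
$j = 22$ ($j = 2 \left(5 + \left(2 + 4\right)\right) = 2 \left(5 + 6\right) = 2 \cdot 11 = 22$)
$K = 484$ ($K = 22^{2} = 484$)
$\frac{1}{K} = \frac{1}{484}$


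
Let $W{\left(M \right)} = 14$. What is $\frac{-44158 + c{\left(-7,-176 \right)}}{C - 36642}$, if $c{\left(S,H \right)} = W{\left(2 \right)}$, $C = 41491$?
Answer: $- \frac{44144}{4849} \approx -9.1037$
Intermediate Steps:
$c{\left(S,H \right)} = 14$
$\frac{-44158 + c{\left(-7,-176 \right)}}{C - 36642} = \frac{-44158 + 14}{41491 - 36642} = - \frac{44144}{4849}$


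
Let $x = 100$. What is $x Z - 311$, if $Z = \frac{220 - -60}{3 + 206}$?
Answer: $- \frac{36999}{209} \approx -177.03$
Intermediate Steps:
$Z = \frac{280}{209}$ ($Z = \frac{220 + 60}{209} = 280 \cdot \frac{1}{209} = \frac{280}{209} \approx 1.3397$)
$x Z - 311 = 100 \cdot \frac{280}{209} - 311 = \frac{28000}{209} - 311 = - \frac{36999}{209}$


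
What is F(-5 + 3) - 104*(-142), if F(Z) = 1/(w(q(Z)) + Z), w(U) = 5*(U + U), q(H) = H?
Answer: 324895/22 ≈ 14768.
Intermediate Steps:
w(U) = 10*U (w(U) = 5*(2*U) = 10*U)
F(Z) = 1/(11*Z) (F(Z) = 1/(10*Z + Z) = 1/(11*Z))
F(-5 + 3) - 104*(-142) = 1/(11*(-5 + 3)) - 104*(-142) = (1/11)/(-2) + 14768 = (1/11)*(-½) + 14768 = -1/22 + 14768 = 324895/22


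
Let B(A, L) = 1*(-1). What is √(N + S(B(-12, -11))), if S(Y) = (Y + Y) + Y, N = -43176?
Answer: I*√43179 ≈ 207.8*I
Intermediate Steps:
B(A, L) = -1
S(Y) = 3*Y (S(Y) = 2*Y + Y = 3*Y)
√(N + S(B(-12, -11))) = √(-43176 + 3*(-1)) = √(-43176 - 3) = √(-43179) = I*√43179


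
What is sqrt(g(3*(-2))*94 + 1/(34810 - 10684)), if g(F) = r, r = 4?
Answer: sqrt(218856041502)/24126 ≈ 19.391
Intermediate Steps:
g(F) = 4
sqrt(g(3*(-2))*94 + 1/(34810 - 10684)) = sqrt(4*94 + 1/(34810 - 10684)) = sqrt(376 + 1/24126) = sqrt(9071377/24126) = sqrt(218856041502)/24126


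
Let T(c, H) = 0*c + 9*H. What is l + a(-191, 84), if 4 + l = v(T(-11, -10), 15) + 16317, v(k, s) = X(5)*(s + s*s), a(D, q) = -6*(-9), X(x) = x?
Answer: 17567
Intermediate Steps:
a(D, q) = 54
T(c, H) = 9*H (T(c, H) = 0 + 9*H = 9*H)
v(k, s) = 5*s + 5*s² (v(k, s) = 5*(s + s*s) = 5*(s + s²) = 5*s + 5*s²)
l = 17513 (l = -4 + (5*15*(1 + 15) + 16317) = -4 + (5*15*16 + 16317) = -4 + (1200 + 16317) = -4 + 17517 = 17513)
l + a(-191, 84) = 17513 + 54 = 17567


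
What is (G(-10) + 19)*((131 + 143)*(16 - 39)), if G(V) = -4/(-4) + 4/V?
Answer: -617596/5 ≈ -1.2352e+5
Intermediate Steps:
G(V) = 1 + 4/V (G(V) = -4*(-1/4) + 4/V = 1 + 4/V)
(G(-10) + 19)*((131 + 143)*(16 - 39)) = ((4 - 10)/(-10) + 19)*((131 + 143)*(16 - 39)) = (-1/10*(-6) + 19)*(274*(-23)) = (3/5 + 19)*(-6302) = (98/5)*(-6302) = -617596/5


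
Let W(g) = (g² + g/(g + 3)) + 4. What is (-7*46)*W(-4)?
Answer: -7728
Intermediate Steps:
W(g) = 4 + g² + g/(3 + g) (W(g) = (g² + g/(3 + g)) + 4 = 4 + g² + g/(3 + g))
(-7*46)*W(-4) = (-7*46)*((12 + (-4)³ + 3*(-4)² + 5*(-4))/(3 - 4)) = -322*(12 - 64 + 3*16 - 20)/(-1) = -(-322)*(12 - 64 + 48 - 20) = -(-322)*(-24) = -322*24 = -7728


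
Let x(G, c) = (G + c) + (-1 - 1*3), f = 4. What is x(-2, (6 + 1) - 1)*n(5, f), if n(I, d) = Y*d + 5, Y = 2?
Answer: 0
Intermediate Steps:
n(I, d) = 5 + 2*d (n(I, d) = 2*d + 5 = 5 + 2*d)
x(G, c) = -4 + G + c (x(G, c) = (G + c) + (-1 - 3) = (G + c) - 4 = -4 + G + c)
x(-2, (6 + 1) - 1)*n(5, f) = (-4 - 2 + ((6 + 1) - 1))*(5 + 2*4) = (-4 - 2 + (7 - 1))*(5 + 8) = (-4 - 2 + 6)*13 = 0*13 = 0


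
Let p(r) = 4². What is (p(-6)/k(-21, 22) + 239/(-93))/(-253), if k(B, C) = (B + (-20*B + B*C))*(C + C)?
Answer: 55333/5435199 ≈ 0.010180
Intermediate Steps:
p(r) = 16
k(B, C) = 2*C*(-19*B + B*C) (k(B, C) = (-19*B + B*C)*(2*C) = 2*C*(-19*B + B*C))
(p(-6)/k(-21, 22) + 239/(-93))/(-253) = (16/((2*(-21)*22*(-19 + 22))) + 239/(-93))/(-253) = (16/((2*(-21)*22*3)) + 239*(-1/93))*(-1/253) = (16/(-2772) - 239/93)*(-1/253) = (16*(-1/2772) - 239/93)*(-1/253) = (-4/693 - 239/93)*(-1/253) = -55333/21483*(-1/253) = 55333/5435199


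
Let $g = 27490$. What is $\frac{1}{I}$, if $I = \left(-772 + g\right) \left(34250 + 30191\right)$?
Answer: $\frac{1}{1721734638} \approx 5.8081 \cdot 10^{-10}$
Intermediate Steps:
$I = 1721734638$ ($I = \left(-772 + 27490\right) \left(34250 + 30191\right) = 26718 \cdot 64441 = 1721734638$)
$\frac{1}{I} = \frac{1}{1721734638}$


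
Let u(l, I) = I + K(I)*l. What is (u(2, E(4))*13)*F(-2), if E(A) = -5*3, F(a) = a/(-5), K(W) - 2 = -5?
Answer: -546/5 ≈ -109.20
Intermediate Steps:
K(W) = -3 (K(W) = 2 - 5 = -3)
F(a) = -a/5 (F(a) = a*(-⅕) = -a/5)
E(A) = -15
u(l, I) = I - 3*l
(u(2, E(4))*13)*F(-2) = ((-15 - 3*2)*13)*(-⅕*(-2)) = ((-15 - 6)*13)*(⅖) = -21*13*(⅖) = -273*⅖ = -546/5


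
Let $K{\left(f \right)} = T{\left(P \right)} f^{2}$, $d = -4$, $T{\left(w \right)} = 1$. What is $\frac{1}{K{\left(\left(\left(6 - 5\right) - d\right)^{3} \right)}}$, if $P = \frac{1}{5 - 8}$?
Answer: $\frac{1}{15625} \approx 6.4 \cdot 10^{-5}$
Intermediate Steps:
$P = - \frac{1}{3}$ ($P = \frac{1}{-3} = - \frac{1}{3} \approx -0.33333$)
$K{\left(f \right)} = f^{2}$ ($K{\left(f \right)} = 1 f^{2} = f^{2}$)
$\frac{1}{K{\left(\left(\left(6 - 5\right) - d\right)^{3} \right)}} = \frac{1}{\left(\left(\left(6 - 5\right) - -4\right)^{3}\right)^{2}} = \frac{1}{\left(\left(\left(6 - 5\right) + 4\right)^{3}\right)^{2}} = \frac{1}{\left(\left(1 + 4\right)^{3}\right)^{2}} = \frac{1}{\left(5^{3}\right)^{2}} = \frac{1}{125^{2}} = \frac{1}{15625}$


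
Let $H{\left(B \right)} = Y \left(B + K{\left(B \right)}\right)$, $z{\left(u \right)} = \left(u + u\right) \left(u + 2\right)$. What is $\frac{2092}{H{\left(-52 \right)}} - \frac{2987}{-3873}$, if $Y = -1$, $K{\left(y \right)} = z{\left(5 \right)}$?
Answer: $- \frac{1341425}{11619} \approx -115.45$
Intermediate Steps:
$z{\left(u \right)} = 2 u \left(2 + u\right)$
$K{\left(y \right)} = 70$ ($K{\left(y \right)} = 2 \cdot 5 \left(2 + 5\right) = 2 \cdot 5 \cdot 7 = 70$)
$H{\left(B \right)} = -70 - B$ ($H{\left(B \right)} = - (B + 70) = - (70 + B) = -70 - B$)
$\frac{2092}{H{\left(-52 \right)}} - \frac{2987}{-3873} = \frac{2092}{-70 - -52} - \frac{2987}{-3873} = \frac{2092}{-70 + 52} - - \frac{2987}{3873} = \frac{2092}{-18} + \frac{2987}{3873} = 2092 \left(- \frac{1}{18}\right) + \frac{2987}{3873} = - \frac{1046}{9} + \frac{2987}{3873} = - \frac{1341425}{11619}$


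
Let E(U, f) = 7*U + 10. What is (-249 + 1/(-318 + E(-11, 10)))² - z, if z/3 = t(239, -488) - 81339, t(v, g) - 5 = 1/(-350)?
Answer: 90714975353/296450 ≈ 3.0600e+5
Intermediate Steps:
t(v, g) = 1749/350 (t(v, g) = 5 + 1/(-350) = 5 - 1/350 = 1749/350)
E(U, f) = 10 + 7*U
z = -85400703/350 (z = 3*(1749/350 - 81339) = 3*(-28466901/350) = -85400703/350 ≈ -2.4400e+5)
(-249 + 1/(-318 + E(-11, 10)))² - z = (-249 + 1/(-318 + (10 + 7*(-11))))² - 1*(-85400703/350) = (-249 + 1/(-318 + (10 - 77)))² + 85400703/350 = (-249 + 1/(-318 - 67))² + 85400703/350 = (-249 + 1/(-385))² + 85400703/350 = (-249 - 1/385)² + 85400703/350 = (-95866/385)² + 85400703/350 = 9190289956/148225 + 85400703/350 = 90714975353/296450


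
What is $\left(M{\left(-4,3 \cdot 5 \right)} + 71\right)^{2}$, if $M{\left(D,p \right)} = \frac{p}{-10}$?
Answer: $\frac{19321}{4} \approx 4830.3$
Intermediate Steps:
$M{\left(D,p \right)} = - \frac{p}{10}$ ($M{\left(D,p \right)} = p \left(- \frac{1}{10}\right) = - \frac{p}{10}$)
$\left(M{\left(-4,3 \cdot 5 \right)} + 71\right)^{2} = \left(- \frac{3 \cdot 5}{10} + 71\right)^{2} = \left(\left(- \frac{1}{10}\right) 15 + 71\right)^{2} = \left(- \frac{3}{2} + 71\right)^{2} = \left(\frac{139}{2}\right)^{2} = \frac{19321}{4}$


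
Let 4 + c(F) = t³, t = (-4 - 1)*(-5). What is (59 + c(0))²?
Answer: 245862400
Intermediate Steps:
t = 25 (t = -5*(-5) = 25)
c(F) = 15621 (c(F) = -4 + 25³ = -4 + 15625 = 15621)
(59 + c(0))² = (59 + 15621)² = 15680² = 245862400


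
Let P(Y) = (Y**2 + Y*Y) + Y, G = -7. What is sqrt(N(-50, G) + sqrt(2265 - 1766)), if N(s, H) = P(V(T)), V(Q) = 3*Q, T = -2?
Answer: sqrt(66 + sqrt(499)) ≈ 9.3988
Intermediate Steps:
P(Y) = Y + 2*Y**2 (P(Y) = (Y**2 + Y**2) + Y = 2*Y**2 + Y = Y + 2*Y**2)
N(s, H) = 66 (N(s, H) = (3*(-2))*(1 + 2*(3*(-2))) = -6*(1 + 2*(-6)) = -6*(1 - 12) = -6*(-11) = 66)
sqrt(N(-50, G) + sqrt(2265 - 1766)) = sqrt(66 + sqrt(2265 - 1766)) = sqrt(66 + sqrt(499))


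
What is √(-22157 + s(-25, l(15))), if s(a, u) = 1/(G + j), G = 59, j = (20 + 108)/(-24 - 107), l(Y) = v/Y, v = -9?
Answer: I*√1280124132826/7601 ≈ 148.85*I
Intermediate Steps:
l(Y) = -9/Y
j = -128/131 (j = 128/(-131) = 128*(-1/131) = -128/131 ≈ -0.97710)
s(a, u) = 131/7601 (s(a, u) = 1/(59 - 128/131) = 1/(7601/131) = 131/7601)
√(-22157 + s(-25, l(15))) = √(-22157 + 131/7601) = √(-168415226/7601) = I*√1280124132826/7601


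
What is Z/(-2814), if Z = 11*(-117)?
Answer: 429/938 ≈ 0.45736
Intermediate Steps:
Z = -1287
Z/(-2814) = -1287/(-2814) = -1287*(-1/2814) = 429/938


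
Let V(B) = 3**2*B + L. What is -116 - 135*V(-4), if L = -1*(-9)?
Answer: 3529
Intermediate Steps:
L = 9
V(B) = 9 + 9*B (V(B) = 3**2*B + 9 = 9*B + 9 = 9 + 9*B)
-116 - 135*V(-4) = -116 - 135*(9 + 9*(-4)) = -116 - 135*(9 - 36) = -116 - 135*(-27) = -116 + 3645 = 3529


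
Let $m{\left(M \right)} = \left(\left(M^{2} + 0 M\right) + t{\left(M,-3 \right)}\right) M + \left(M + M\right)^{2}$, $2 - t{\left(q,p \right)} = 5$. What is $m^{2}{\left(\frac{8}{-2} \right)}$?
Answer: $144$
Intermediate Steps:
$t{\left(q,p \right)} = -3$ ($t{\left(q,p \right)} = 2 - 5 = -3$)
$m{\left(M \right)} = 4 M^{2} + M \left(-3 + M^{2}\right)$ ($m{\left(M \right)} = \left(\left(M^{2} + 0 M\right) - 3\right) M + \left(M + M\right)^{2} = \left(\left(M^{2} + 0\right) - 3\right) M + \left(2 M\right)^{2} = \left(M^{2} - 3\right) M + 4 M^{2} = \left(-3 + M^{2}\right) M + 4 M^{2} = M \left(-3 + M^{2}\right) + 4 M^{2} = 4 M^{2} + M \left(-3 + M^{2}\right)$)
$m^{2}{\left(\frac{8}{-2} \right)} = \left(\frac{8}{-2} \left(-3 + \left(\frac{8}{-2}\right)^{2} + 4 \frac{8}{-2}\right)\right)^{2} = \left(8 \left(- \frac{1}{2}\right) \left(-3 + \left(8 \left(- \frac{1}{2}\right)\right)^{2} + 4 \cdot 8 \left(- \frac{1}{2}\right)\right)\right)^{2} = \left(- 4 \left(-3 + \left(-4\right)^{2} + 4 \left(-4\right)\right)\right)^{2} = \left(- 4 \left(-3 + 16 - 16\right)\right)^{2} = \left(\left(-4\right) \left(-3\right)\right)^{2} = 12^{2} = 144$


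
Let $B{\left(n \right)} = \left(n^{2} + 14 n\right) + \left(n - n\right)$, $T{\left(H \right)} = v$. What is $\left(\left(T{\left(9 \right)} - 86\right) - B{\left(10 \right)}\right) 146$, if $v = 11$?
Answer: $-45990$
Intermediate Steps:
$T{\left(H \right)} = 11$
$B{\left(n \right)} = n^{2} + 14 n$ ($B{\left(n \right)} = \left(n^{2} + 14 n\right) + 0 = n^{2} + 14 n$)
$\left(\left(T{\left(9 \right)} - 86\right) - B{\left(10 \right)}\right) 146 = \left(\left(11 - 86\right) - 10 \left(14 + 10\right)\right) 146 = \left(\left(11 - 86\right) - 10 \cdot 24\right) 146 = \left(-75 - 240\right) 146 = \left(-315\right) 146 = -45990$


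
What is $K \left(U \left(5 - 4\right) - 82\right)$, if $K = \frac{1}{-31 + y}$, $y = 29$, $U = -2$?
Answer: $42$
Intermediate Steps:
$K = - \frac{1}{2}$ ($K = \frac{1}{-31 + 29} = \frac{1}{-2} = - \frac{1}{2} \approx -0.5$)
$K \left(U \left(5 - 4\right) - 82\right) = - \frac{- 2 \left(5 - 4\right) - 82}{2} = - \frac{\left(-2\right) 1 - 82}{2} = - \frac{-2 - 82}{2} = \left(- \frac{1}{2}\right) \left(-84\right) = 42$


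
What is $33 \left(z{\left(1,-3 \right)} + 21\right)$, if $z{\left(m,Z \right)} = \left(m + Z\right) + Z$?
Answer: $528$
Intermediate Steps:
$z{\left(m,Z \right)} = m + 2 Z$ ($z{\left(m,Z \right)} = \left(Z + m\right) + Z = m + 2 Z$)
$33 \left(z{\left(1,-3 \right)} + 21\right) = 33 \left(\left(1 + 2 \left(-3\right)\right) + 21\right) = 33 \left(\left(1 - 6\right) + 21\right) = 33 \left(-5 + 21\right) = 33 \cdot 16 = 528$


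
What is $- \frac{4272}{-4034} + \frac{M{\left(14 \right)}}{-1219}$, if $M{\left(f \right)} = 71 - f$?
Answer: $\frac{2488815}{2458723} \approx 1.0122$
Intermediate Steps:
$- \frac{4272}{-4034} + \frac{M{\left(14 \right)}}{-1219} = - \frac{4272}{-4034} + \frac{71 - 14}{-1219} = \left(-4272\right) \left(- \frac{1}{4034}\right) + \left(71 - 14\right) \left(- \frac{1}{1219}\right) = \frac{2136}{2017} + 57 \left(- \frac{1}{1219}\right) = \frac{2136}{2017} - \frac{57}{1219} = \frac{2488815}{2458723}$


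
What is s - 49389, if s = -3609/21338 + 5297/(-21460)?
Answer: -11308039670123/228956740 ≈ -49389.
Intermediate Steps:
s = -95238263/228956740 (s = -3609*1/21338 + 5297*(-1/21460) = -3609/21338 - 5297/21460 = -95238263/228956740 ≈ -0.41597)
s - 49389 = -95238263/228956740 - 49389 = -11308039670123/228956740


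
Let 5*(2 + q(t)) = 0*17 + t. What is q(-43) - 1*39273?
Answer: -196418/5 ≈ -39284.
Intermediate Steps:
q(t) = -2 + t/5 (q(t) = -2 + (0*17 + t)/5 = -2 + (0 + t)/5 = -2 + t/5)
q(-43) - 1*39273 = (-2 + (1/5)*(-43)) - 1*39273 = (-2 - 43/5) - 39273 = -53/5 - 39273 = -196418/5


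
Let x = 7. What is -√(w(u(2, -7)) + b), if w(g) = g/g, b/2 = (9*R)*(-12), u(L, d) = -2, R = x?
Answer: -I*√1511 ≈ -38.872*I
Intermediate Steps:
R = 7
b = -1512 (b = 2*((9*7)*(-12)) = 2*(63*(-12)) = 2*(-756) = -1512)
w(g) = 1
-√(w(u(2, -7)) + b) = -√(1 - 1512) = -√(-1511) = -I*√1511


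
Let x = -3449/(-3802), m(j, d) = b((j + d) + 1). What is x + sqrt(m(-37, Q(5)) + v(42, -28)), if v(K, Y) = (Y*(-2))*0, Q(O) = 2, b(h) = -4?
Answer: 3449/3802 + 2*I ≈ 0.90715 + 2.0*I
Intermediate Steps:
v(K, Y) = 0 (v(K, Y) = -2*Y*0 = 0)
m(j, d) = -4
x = 3449/3802 (x = -3449*(-1/3802) = 3449/3802 ≈ 0.90715)
x + sqrt(m(-37, Q(5)) + v(42, -28)) = 3449/3802 + sqrt(-4 + 0) = 3449/3802 + sqrt(-4) = 3449/3802 + 2*I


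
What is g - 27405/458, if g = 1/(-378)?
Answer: -2589887/43281 ≈ -59.839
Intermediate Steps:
g = -1/378 ≈ -0.0026455
g - 27405/458 = -1/378 - 27405/458 = -2589887/43281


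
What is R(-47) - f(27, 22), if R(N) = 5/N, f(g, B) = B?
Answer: -1039/47 ≈ -22.106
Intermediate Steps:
R(-47) - f(27, 22) = 5/(-47) - 1*22 = 5*(-1/47) - 22 = -5/47 - 22 = -1039/47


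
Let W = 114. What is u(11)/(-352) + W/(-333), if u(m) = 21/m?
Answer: -149467/429792 ≈ -0.34777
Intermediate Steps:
u(11)/(-352) + W/(-333) = (21/11)/(-352) + 114/(-333) = (21*(1/11))*(-1/352) + 114*(-1/333) = (21/11)*(-1/352) - 38/111 = -21/3872 - 38/111 = -149467/429792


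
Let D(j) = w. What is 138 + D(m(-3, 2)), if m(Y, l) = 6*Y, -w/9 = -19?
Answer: 309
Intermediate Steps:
w = 171 (w = -9*(-19) = 171)
D(j) = 171
138 + D(m(-3, 2)) = 138 + 171 = 309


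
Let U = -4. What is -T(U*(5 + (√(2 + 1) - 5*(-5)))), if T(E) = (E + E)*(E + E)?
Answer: -57792 - 3840*√3 ≈ -64443.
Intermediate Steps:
T(E) = 4*E² (T(E) = (2*E)*(2*E) = 4*E²)
-T(U*(5 + (√(2 + 1) - 5*(-5)))) = -4*(-4*(5 + (√(2 + 1) - 5*(-5))))² = -4*(-4*(5 + (√3 + 25)))² = -4*(-4*(5 + (25 + √3)))² = -4*(-4*(30 + √3))² = -4*(-120 - 4*√3)²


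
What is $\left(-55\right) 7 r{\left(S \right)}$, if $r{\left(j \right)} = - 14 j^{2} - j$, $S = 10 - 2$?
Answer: $348040$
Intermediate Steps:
$S = 8$ ($S = 10 - 2 = 8$)
$r{\left(j \right)} = - j - 14 j^{2}$
$\left(-55\right) 7 r{\left(S \right)} = \left(-55\right) 7 \left(\left(-1\right) 8 \left(1 + 14 \cdot 8\right)\right) = - 385 \left(\left(-1\right) 8 \left(1 + 112\right)\right) = - 385 \left(\left(-1\right) 8 \cdot 113\right) = \left(-385\right) \left(-904\right) = 348040$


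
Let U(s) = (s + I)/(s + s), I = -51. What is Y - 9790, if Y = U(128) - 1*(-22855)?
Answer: 3344717/256 ≈ 13065.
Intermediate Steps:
U(s) = (-51 + s)/(2*s) (U(s) = (s - 51)/(s + s) = (-51 + s)/((2*s)) = (-51 + s)*(1/(2*s)) = (-51 + s)/(2*s))
Y = 5850957/256 (Y = (½)*(-51 + 128)/128 - 1*(-22855) = (½)*(1/128)*77 + 22855 = 77/256 + 22855 = 5850957/256 ≈ 22855.)
Y - 9790 = 5850957/256 - 9790 = 3344717/256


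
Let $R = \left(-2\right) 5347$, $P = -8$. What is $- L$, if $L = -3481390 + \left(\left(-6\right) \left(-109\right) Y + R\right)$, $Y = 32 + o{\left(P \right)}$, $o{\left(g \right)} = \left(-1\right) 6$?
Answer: $3475080$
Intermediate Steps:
$o{\left(g \right)} = -6$
$R = -10694$
$Y = 26$ ($Y = 32 - 6 = 26$)
$L = -3475080$ ($L = -3481390 - \left(10694 - \left(-6\right) \left(-109\right) 26\right) = -3481390 + \left(654 \cdot 26 - 10694\right) = -3481390 + \left(17004 - 10694\right) = -3481390 + 6310 = -3475080$)
$- L = \left(-1\right) \left(-3475080\right) = 3475080$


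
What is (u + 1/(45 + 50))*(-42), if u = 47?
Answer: -187572/95 ≈ -1974.4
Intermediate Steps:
(u + 1/(45 + 50))*(-42) = (47 + 1/(45 + 50))*(-42) = (47 + 1/95)*(-42) = (4466/95)*(-42) = -187572/95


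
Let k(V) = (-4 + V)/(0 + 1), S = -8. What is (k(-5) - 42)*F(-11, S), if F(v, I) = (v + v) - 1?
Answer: 1173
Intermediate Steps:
F(v, I) = -1 + 2*v (F(v, I) = 2*v - 1 = -1 + 2*v)
k(V) = -4 + V (k(V) = (-4 + V)/1 = (-4 + V)*1 = -4 + V)
(k(-5) - 42)*F(-11, S) = ((-4 - 5) - 42)*(-1 + 2*(-11)) = (-9 - 42)*(-1 - 22) = -51*(-23) = 1173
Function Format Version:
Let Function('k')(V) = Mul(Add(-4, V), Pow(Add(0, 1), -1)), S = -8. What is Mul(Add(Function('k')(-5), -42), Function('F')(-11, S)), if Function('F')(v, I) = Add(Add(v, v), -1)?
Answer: 1173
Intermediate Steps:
Function('F')(v, I) = Add(-1, Mul(2, v)) (Function('F')(v, I) = Add(Mul(2, v), -1) = Add(-1, Mul(2, v)))
Function('k')(V) = Add(-4, V) (Function('k')(V) = Mul(Add(-4, V), Pow(1, -1)) = Mul(Add(-4, V), 1) = Add(-4, V))
Mul(Add(Function('k')(-5), -42), Function('F')(-11, S)) = Mul(Add(Add(-4, -5), -42), Add(-1, Mul(2, -11))) = Mul(Add(-9, -42), Add(-1, -22)) = Mul(-51, -23) = 1173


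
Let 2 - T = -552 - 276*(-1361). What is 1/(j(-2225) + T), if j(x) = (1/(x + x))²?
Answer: -19802500/7427561304999 ≈ -2.6661e-6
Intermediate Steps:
j(x) = 1/(4*x²) (j(x) = (1/(2*x))² = 1/(4*x²))
T = -375082 (T = 2 - (-552 - 276*(-1361)) = 2 - (-552 + 375636) = 2 - 1*375084 = 2 - 375084 = -375082)
1/(j(-2225) + T) = 1/((¼)/(-2225)² - 375082) = 1/((¼)*(1/4950625) - 375082) = 1/(1/19802500 - 375082) = 1/(-7427561304999/19802500) = -19802500/7427561304999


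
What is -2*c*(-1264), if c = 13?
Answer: 32864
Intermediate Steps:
-2*c*(-1264) = -2*13*(-1264) = -26*(-1264) = 32864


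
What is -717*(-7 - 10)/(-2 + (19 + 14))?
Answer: 12189/31 ≈ 393.19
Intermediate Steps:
-717*(-7 - 10)/(-2 + (19 + 14)) = -(-12189)/(-2 + 33) = -(-12189)/31 = -717*(-17/31) = 12189/31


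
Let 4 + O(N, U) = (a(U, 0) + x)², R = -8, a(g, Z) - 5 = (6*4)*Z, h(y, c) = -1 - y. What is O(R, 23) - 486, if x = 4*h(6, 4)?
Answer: 39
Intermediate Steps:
a(g, Z) = 5 + 24*Z (a(g, Z) = 5 + (6*4)*Z = 5 + 24*Z)
x = -28 (x = 4*(-1 - 1*6) = 4*(-1 - 6) = 4*(-7) = -28)
O(N, U) = 525 (O(N, U) = -4 + ((5 + 24*0) - 28)² = -4 + ((5 + 0) - 28)² = -4 + (5 - 28)² = -4 + (-23)² = -4 + 529 = 525)
O(R, 23) - 486 = 525 - 486 = 39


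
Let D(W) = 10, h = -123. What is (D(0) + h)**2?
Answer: 12769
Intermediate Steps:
(D(0) + h)**2 = (10 - 123)**2 = (-113)**2 = 12769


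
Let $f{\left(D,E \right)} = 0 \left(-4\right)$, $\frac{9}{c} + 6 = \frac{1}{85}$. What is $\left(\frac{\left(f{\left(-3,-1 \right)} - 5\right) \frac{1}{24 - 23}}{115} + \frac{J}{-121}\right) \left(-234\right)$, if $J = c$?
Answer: $\frac{10294596}{1416547} \approx 7.2674$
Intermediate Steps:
$c = - \frac{765}{509}$ ($c = \frac{9}{-6 + \frac{1}{85}} = \frac{9}{- \frac{509}{85}} = 9 \left(- \frac{85}{509}\right) = - \frac{765}{509} \approx -1.5029$)
$J = - \frac{765}{509} \approx -1.5029$
$f{\left(D,E \right)} = 0$
$\left(\frac{\left(f{\left(-3,-1 \right)} - 5\right) \frac{1}{24 - 23}}{115} + \frac{J}{-121}\right) \left(-234\right) = \left(\frac{\left(0 - 5\right) \frac{1}{24 - 23}}{115} - \frac{765}{509 \left(-121\right)}\right) \left(-234\right) = \left(\frac{0 + \left(-18 + 13\right)}{1} \cdot \frac{1}{115} - - \frac{765}{61589}\right) \left(-234\right) = \left(\left(0 - 5\right) 1 \cdot \frac{1}{115} + \frac{765}{61589}\right) \left(-234\right) = \left(\left(-5\right) 1 \cdot \frac{1}{115} + \frac{765}{61589}\right) \left(-234\right) = \left(\left(-5\right) \frac{1}{115} + \frac{765}{61589}\right) \left(-234\right) = \left(- \frac{1}{23} + \frac{765}{61589}\right) \left(-234\right) = \left(- \frac{43994}{1416547}\right) \left(-234\right) = \frac{10294596}{1416547}$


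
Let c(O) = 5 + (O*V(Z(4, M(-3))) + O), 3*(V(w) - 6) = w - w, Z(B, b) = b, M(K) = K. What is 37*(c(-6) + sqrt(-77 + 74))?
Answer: -1369 + 37*I*sqrt(3) ≈ -1369.0 + 64.086*I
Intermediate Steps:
V(w) = 6 (V(w) = 6 + (w - w)/3 = 6 + (1/3)*0 = 6 + 0 = 6)
c(O) = 5 + 7*O (c(O) = 5 + (O*6 + O) = 5 + (6*O + O) = 5 + 7*O)
37*(c(-6) + sqrt(-77 + 74)) = 37*((5 + 7*(-6)) + sqrt(-77 + 74)) = 37*((5 - 42) + sqrt(-3)) = 37*(-37 + I*sqrt(3)) = -1369 + 37*I*sqrt(3)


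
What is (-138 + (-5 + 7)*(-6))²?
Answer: 22500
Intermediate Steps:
(-138 + (-5 + 7)*(-6))² = (-138 + 2*(-6))² = (-138 - 12)² = (-150)² = 22500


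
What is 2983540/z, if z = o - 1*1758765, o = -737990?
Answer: -596708/499351 ≈ -1.1950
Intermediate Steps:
z = -2496755 (z = -737990 - 1*1758765 = -737990 - 1758765 = -2496755)
2983540/z = 2983540/(-2496755) = 2983540*(-1/2496755) = -596708/499351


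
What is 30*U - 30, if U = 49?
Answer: 1440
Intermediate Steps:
30*U - 30 = 30*49 - 30 = 1470 - 30 = 1440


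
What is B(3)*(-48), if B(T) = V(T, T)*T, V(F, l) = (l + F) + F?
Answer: -1296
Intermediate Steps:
V(F, l) = l + 2*F (V(F, l) = (F + l) + F = l + 2*F)
B(T) = 3*T² (B(T) = (T + 2*T)*T = (3*T)*T = 3*T²)
B(3)*(-48) = (3*3²)*(-48) = (3*9)*(-48) = 27*(-48) = -1296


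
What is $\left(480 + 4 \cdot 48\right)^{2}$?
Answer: $451584$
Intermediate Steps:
$\left(480 + 4 \cdot 48\right)^{2} = \left(480 + 192\right)^{2} = 672^{2} = 451584$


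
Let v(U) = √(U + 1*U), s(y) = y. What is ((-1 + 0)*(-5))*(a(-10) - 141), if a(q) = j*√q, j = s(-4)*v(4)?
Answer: -705 - 80*I*√5 ≈ -705.0 - 178.89*I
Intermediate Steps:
v(U) = √2*√U (v(U) = √(U + U) = √(2*U) = √2*√U)
j = -8*√2 (j = -4*√2*√4 = -4*√2*2 = -8*√2 ≈ -11.314)
a(q) = -8*√2*√q (a(q) = (-8*√2)*√q = -8*√2*√q)
((-1 + 0)*(-5))*(a(-10) - 141) = ((-1 + 0)*(-5))*(-8*√2*√(-10) - 141) = (-1*(-5))*(-8*√2*I*√10 - 141) = 5*(-16*I*√5 - 141) = 5*(-141 - 16*I*√5) = -705 - 80*I*√5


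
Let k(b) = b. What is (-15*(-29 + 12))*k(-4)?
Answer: -1020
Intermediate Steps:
(-15*(-29 + 12))*k(-4) = -15*(-29 + 12)*(-4) = -15*(-17)*(-4) = 255*(-4) = -1020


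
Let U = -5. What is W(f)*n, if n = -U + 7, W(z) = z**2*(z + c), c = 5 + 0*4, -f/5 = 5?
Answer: -150000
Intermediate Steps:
f = -25 (f = -5*5 = -25)
c = 5 (c = 5 + 0 = 5)
W(z) = z**2*(5 + z) (W(z) = z**2*(z + 5) = z**2*(5 + z))
n = 12 (n = -1*(-5) + 7 = 5 + 7 = 12)
W(f)*n = ((-25)**2*(5 - 25))*12 = (625*(-20))*12 = -12500*12 = -150000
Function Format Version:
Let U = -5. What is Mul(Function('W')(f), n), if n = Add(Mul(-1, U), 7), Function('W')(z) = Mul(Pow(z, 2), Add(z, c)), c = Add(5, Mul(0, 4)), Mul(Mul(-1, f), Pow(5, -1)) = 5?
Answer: -150000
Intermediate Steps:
f = -25 (f = Mul(-5, 5) = -25)
c = 5 (c = Add(5, 0) = 5)
Function('W')(z) = Mul(Pow(z, 2), Add(5, z)) (Function('W')(z) = Mul(Pow(z, 2), Add(z, 5)) = Mul(Pow(z, 2), Add(5, z)))
n = 12 (n = Add(Mul(-1, -5), 7) = Add(5, 7) = 12)
Mul(Function('W')(f), n) = Mul(Mul(Pow(-25, 2), Add(5, -25)), 12) = Mul(Mul(625, -20), 12) = Mul(-12500, 12) = -150000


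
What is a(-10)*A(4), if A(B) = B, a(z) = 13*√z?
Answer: 52*I*√10 ≈ 164.44*I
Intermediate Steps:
a(-10)*A(4) = (13*√(-10))*4 = (13*(I*√10))*4 = (13*I*√10)*4 = 52*I*√10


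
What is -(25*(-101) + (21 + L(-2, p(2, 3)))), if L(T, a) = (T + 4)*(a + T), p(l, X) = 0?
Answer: 2508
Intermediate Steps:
L(T, a) = (4 + T)*(T + a)
-(25*(-101) + (21 + L(-2, p(2, 3)))) = -(25*(-101) + (21 + ((-2)² + 4*(-2) + 4*0 - 2*0))) = -(-2525 + (21 + (4 - 8 + 0 + 0))) = -(-2525 + (21 - 4)) = -(-2525 + 17) = -1*(-2508) = 2508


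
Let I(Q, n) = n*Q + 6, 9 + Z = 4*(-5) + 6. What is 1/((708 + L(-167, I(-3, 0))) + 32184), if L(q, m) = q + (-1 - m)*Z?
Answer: 1/32886 ≈ 3.0408e-5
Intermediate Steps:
Z = -23 (Z = -9 + (4*(-5) + 6) = -9 + (-20 + 6) = -9 - 14 = -23)
I(Q, n) = 6 + Q*n (I(Q, n) = Q*n + 6 = 6 + Q*n)
L(q, m) = 23 + q + 23*m (L(q, m) = q + (-1 - m)*(-23) = q + (23 + 23*m) = 23 + q + 23*m)
1/((708 + L(-167, I(-3, 0))) + 32184) = 1/((708 + (23 - 167 + 23*(6 - 3*0))) + 32184) = 1/((708 + (23 - 167 + 23*(6 + 0))) + 32184) = 1/((708 + (23 - 167 + 23*6)) + 32184) = 1/((708 + (23 - 167 + 138)) + 32184) = 1/((708 - 6) + 32184) = 1/(702 + 32184) = 1/32886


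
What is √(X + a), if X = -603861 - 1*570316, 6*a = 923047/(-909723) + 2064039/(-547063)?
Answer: I*√290821760703301444358600061434/497675793549 ≈ 1083.6*I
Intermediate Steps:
a = -1191334306079/1493027380647 (a = (923047/(-909723) + 2064039/(-547063))/6 = (923047*(-1/909723) + 2064039*(-1/547063))/6 = (-923047/909723 - 2064039/547063)/6 = (⅙)*(-2382668612158/497675793549) = -1191334306079/1493027380647 ≈ -0.79793)
X = -1174177 (X = -603861 - 570316 = -1174177)
√(X + a) = √(-1174177 - 1191334306079/1493027380647) = √(-1753079602060258598/1493027380647) = I*√290821760703301444358600061434/497675793549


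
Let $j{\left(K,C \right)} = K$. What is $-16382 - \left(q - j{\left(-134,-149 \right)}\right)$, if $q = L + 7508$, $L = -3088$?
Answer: $-20936$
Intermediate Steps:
$q = 4420$ ($q = -3088 + 7508 = 4420$)
$-16382 - \left(q - j{\left(-134,-149 \right)}\right) = -16382 - \left(4420 - -134\right) = -16382 - \left(4420 + 134\right) = -16382 - 4554 = -20936$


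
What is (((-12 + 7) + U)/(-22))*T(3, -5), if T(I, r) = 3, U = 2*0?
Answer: 15/22 ≈ 0.68182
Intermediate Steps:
U = 0
(((-12 + 7) + U)/(-22))*T(3, -5) = (((-12 + 7) + 0)/(-22))*3 = -(-5 + 0)/22*3 = -1/22*(-5)*3 = (5/22)*3 = 15/22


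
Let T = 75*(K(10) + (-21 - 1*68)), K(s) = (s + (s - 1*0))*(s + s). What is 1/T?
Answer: 1/23325 ≈ 4.2872e-5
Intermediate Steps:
K(s) = 4*s**2 (K(s) = (s + (s + 0))*(2*s) = (s + s)*(2*s) = (2*s)*(2*s) = 4*s**2)
T = 23325 (T = 75*(4*10**2 + (-21 - 1*68)) = 75*(4*100 + (-21 - 68)) = 75*(400 - 89) = 75*311 = 23325)
1/T = 1/23325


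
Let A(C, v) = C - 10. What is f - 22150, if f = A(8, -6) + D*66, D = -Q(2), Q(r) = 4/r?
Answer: -22284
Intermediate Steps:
A(C, v) = -10 + C
D = -2 (D = -4/2 = -1*2 = -2)
f = -134 (f = (-10 + 8) - 2*66 = -2 - 132 = -134)
f - 22150 = -134 - 22150 = -22284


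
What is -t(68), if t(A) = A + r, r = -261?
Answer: 193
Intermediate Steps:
t(A) = -261 + A (t(A) = A - 261 = -261 + A)
-t(68) = -(-261 + 68) = -1*(-193) = 193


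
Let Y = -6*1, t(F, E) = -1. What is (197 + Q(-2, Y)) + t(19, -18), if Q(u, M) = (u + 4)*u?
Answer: 192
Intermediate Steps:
Y = -6
Q(u, M) = u*(4 + u) (Q(u, M) = (4 + u)*u = u*(4 + u))
(197 + Q(-2, Y)) + t(19, -18) = (197 - 2*(4 - 2)) - 1 = (197 - 2*2) - 1 = (197 - 4) - 1 = 193 - 1 = 192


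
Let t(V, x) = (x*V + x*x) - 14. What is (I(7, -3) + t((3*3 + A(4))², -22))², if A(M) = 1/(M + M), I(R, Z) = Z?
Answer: 1907505625/1024 ≈ 1.8628e+6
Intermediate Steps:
A(M) = 1/(2*M)
t(V, x) = -14 + x² + V*x (t(V, x) = (V*x + x²) - 14 = (x² + V*x) - 14 = -14 + x² + V*x)
(I(7, -3) + t((3*3 + A(4))², -22))² = (-3 + (-14 + (-22)² + (3*3 + (½)/4)²*(-22)))² = (-3 + (-14 + 484 + (9 + (½)*(¼))²*(-22)))² = (-3 + (-14 + 484 + (9 + ⅛)²*(-22)))² = (-3 + (-14 + 484 + (73/8)²*(-22)))² = (-3 + (-14 + 484 + (5329/64)*(-22)))² = (-3 + (-14 + 484 - 58619/32))² = (-3 - 43579/32)² = (-43675/32)² = 1907505625/1024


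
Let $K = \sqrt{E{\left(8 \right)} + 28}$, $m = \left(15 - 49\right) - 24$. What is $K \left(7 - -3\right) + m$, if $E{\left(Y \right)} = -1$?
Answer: $-58 + 30 \sqrt{3} \approx -6.0385$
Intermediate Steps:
$m = -58$ ($m = -34 - 24 = -58$)
$K = 3 \sqrt{3}$ ($K = \sqrt{-1 + 28} = \sqrt{27} = 3 \sqrt{3} \approx 5.1962$)
$K \left(7 - -3\right) + m = 3 \sqrt{3} \left(7 - -3\right) - 58 = 3 \sqrt{3} \left(7 + 3\right) - 58 = 3 \sqrt{3} \cdot 10 - 58 = 30 \sqrt{3} - 58 = -58 + 30 \sqrt{3}$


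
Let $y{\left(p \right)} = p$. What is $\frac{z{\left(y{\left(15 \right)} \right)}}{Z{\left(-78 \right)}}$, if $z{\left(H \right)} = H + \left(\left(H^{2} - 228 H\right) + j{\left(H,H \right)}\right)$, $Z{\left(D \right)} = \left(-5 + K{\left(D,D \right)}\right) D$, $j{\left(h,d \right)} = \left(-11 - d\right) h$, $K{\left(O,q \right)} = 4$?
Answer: $- \frac{595}{13} \approx -45.769$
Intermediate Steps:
$j{\left(h,d \right)} = h \left(-11 - d\right)$
$Z{\left(D \right)} = - D$ ($Z{\left(D \right)} = \left(-5 + 4\right) D = - D$)
$z{\left(H \right)} = H^{2} - 227 H - H \left(11 + H\right)$ ($z{\left(H \right)} = H - \left(- H^{2} + 228 H + H \left(11 + H\right)\right) = H^{2} - 227 H - H \left(11 + H\right)$)
$\frac{z{\left(y{\left(15 \right)} \right)}}{Z{\left(-78 \right)}} = \frac{\left(-238\right) 15}{\left(-1\right) \left(-78\right)} = - \frac{3570}{78} = \left(-3570\right) \frac{1}{78} = - \frac{595}{13}$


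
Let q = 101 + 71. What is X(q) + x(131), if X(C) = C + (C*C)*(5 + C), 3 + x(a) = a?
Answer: 5236668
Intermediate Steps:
x(a) = -3 + a
q = 172
X(C) = C + C²*(5 + C)
X(q) + x(131) = 172*(1 + 172² + 5*172) + (-3 + 131) = 172*(1 + 29584 + 860) + 128 = 172*30445 + 128 = 5236540 + 128 = 5236668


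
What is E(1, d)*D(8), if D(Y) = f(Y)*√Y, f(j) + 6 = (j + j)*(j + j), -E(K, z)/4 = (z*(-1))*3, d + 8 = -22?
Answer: -180000*√2 ≈ -2.5456e+5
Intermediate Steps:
d = -30 (d = -8 - 22 = -30)
E(K, z) = 12*z (E(K, z) = -4*z*(-1)*3 = -4*(-z)*3 = -(-12)*z = 12*z)
f(j) = -6 + 4*j² (f(j) = -6 + (j + j)*(j + j) = -6 + (2*j)*(2*j) = -6 + 4*j²)
D(Y) = √Y*(-6 + 4*Y²) (D(Y) = (-6 + 4*Y²)*√Y = √Y*(-6 + 4*Y²))
E(1, d)*D(8) = (12*(-30))*(√8*(-6 + 4*8²)) = -360*2*√2*(-6 + 4*64) = -360*2*√2*(-6 + 256) = -360*2*√2*250 = -180000*√2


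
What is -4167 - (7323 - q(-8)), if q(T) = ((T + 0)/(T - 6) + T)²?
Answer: -560306/49 ≈ -11435.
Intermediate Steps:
q(T) = (T + T/(-6 + T))² (q(T) = (T/(-6 + T) + T)² = (T + T/(-6 + T))²)
-4167 - (7323 - q(-8)) = -4167 - (7323 - (-8)²*(-5 - 8)²/(-6 - 8)²) = -4167 - (7323 - 64*(-13)²/(-14)²) = -4167 - (7323 - 64*169/196) = -4167 - (7323 - 1*2704/49) = -4167 - (7323 - 2704/49) = -4167 - 1*356123/49 = -4167 - 356123/49 = -560306/49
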